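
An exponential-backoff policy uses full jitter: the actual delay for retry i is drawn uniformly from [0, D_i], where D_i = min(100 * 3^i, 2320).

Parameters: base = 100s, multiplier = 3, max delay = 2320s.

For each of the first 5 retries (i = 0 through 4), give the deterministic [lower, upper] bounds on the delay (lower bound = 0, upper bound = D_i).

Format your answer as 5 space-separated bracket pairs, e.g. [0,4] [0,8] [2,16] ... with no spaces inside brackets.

Answer: [0,100] [0,300] [0,900] [0,2320] [0,2320]

Derivation:
Computing bounds per retry:
  i=0: D_i=min(100*3^0,2320)=100, bounds=[0,100]
  i=1: D_i=min(100*3^1,2320)=300, bounds=[0,300]
  i=2: D_i=min(100*3^2,2320)=900, bounds=[0,900]
  i=3: D_i=min(100*3^3,2320)=2320, bounds=[0,2320]
  i=4: D_i=min(100*3^4,2320)=2320, bounds=[0,2320]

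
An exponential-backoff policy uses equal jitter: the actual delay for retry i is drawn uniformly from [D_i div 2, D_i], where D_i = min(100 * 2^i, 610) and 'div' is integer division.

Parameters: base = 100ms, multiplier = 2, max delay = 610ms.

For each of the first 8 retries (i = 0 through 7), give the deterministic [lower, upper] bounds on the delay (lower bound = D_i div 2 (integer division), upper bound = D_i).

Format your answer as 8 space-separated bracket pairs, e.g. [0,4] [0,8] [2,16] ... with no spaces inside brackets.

Computing bounds per retry:
  i=0: D_i=min(100*2^0,610)=100, bounds=[50,100]
  i=1: D_i=min(100*2^1,610)=200, bounds=[100,200]
  i=2: D_i=min(100*2^2,610)=400, bounds=[200,400]
  i=3: D_i=min(100*2^3,610)=610, bounds=[305,610]
  i=4: D_i=min(100*2^4,610)=610, bounds=[305,610]
  i=5: D_i=min(100*2^5,610)=610, bounds=[305,610]
  i=6: D_i=min(100*2^6,610)=610, bounds=[305,610]
  i=7: D_i=min(100*2^7,610)=610, bounds=[305,610]

Answer: [50,100] [100,200] [200,400] [305,610] [305,610] [305,610] [305,610] [305,610]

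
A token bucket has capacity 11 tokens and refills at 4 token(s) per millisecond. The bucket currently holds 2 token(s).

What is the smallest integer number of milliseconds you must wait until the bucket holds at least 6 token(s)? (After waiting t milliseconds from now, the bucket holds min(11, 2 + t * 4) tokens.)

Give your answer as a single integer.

Need 2 + t * 4 >= 6, so t >= 4/4.
Smallest integer t = ceil(4/4) = 1.

Answer: 1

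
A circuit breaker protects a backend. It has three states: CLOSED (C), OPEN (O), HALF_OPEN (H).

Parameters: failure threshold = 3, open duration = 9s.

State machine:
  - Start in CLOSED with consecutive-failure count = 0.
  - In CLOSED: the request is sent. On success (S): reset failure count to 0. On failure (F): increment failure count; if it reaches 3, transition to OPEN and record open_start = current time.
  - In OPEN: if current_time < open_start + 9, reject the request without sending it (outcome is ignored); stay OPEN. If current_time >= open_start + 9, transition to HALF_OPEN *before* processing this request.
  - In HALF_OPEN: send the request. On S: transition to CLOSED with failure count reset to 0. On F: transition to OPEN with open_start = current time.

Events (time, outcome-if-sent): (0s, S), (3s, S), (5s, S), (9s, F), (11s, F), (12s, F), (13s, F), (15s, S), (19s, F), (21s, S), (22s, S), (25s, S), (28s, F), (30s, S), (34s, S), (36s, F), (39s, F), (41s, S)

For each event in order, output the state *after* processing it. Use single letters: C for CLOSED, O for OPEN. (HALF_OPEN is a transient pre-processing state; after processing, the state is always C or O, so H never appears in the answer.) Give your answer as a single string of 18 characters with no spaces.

Answer: CCCCCOOOOCCCCCCCCC

Derivation:
State after each event:
  event#1 t=0s outcome=S: state=CLOSED
  event#2 t=3s outcome=S: state=CLOSED
  event#3 t=5s outcome=S: state=CLOSED
  event#4 t=9s outcome=F: state=CLOSED
  event#5 t=11s outcome=F: state=CLOSED
  event#6 t=12s outcome=F: state=OPEN
  event#7 t=13s outcome=F: state=OPEN
  event#8 t=15s outcome=S: state=OPEN
  event#9 t=19s outcome=F: state=OPEN
  event#10 t=21s outcome=S: state=CLOSED
  event#11 t=22s outcome=S: state=CLOSED
  event#12 t=25s outcome=S: state=CLOSED
  event#13 t=28s outcome=F: state=CLOSED
  event#14 t=30s outcome=S: state=CLOSED
  event#15 t=34s outcome=S: state=CLOSED
  event#16 t=36s outcome=F: state=CLOSED
  event#17 t=39s outcome=F: state=CLOSED
  event#18 t=41s outcome=S: state=CLOSED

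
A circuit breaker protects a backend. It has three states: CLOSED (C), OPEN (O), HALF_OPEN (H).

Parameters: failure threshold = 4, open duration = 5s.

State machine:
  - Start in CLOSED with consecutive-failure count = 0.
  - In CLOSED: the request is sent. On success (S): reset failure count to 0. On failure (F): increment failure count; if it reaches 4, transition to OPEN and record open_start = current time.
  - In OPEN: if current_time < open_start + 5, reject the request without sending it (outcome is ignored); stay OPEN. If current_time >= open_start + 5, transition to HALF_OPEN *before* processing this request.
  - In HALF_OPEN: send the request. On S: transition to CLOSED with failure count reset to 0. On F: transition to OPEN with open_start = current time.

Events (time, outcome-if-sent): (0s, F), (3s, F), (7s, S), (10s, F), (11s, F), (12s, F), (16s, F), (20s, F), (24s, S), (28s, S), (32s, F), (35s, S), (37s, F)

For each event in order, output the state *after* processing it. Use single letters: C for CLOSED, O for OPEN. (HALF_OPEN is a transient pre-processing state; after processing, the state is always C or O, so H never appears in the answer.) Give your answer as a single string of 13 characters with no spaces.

Answer: CCCCCCOOCCCCC

Derivation:
State after each event:
  event#1 t=0s outcome=F: state=CLOSED
  event#2 t=3s outcome=F: state=CLOSED
  event#3 t=7s outcome=S: state=CLOSED
  event#4 t=10s outcome=F: state=CLOSED
  event#5 t=11s outcome=F: state=CLOSED
  event#6 t=12s outcome=F: state=CLOSED
  event#7 t=16s outcome=F: state=OPEN
  event#8 t=20s outcome=F: state=OPEN
  event#9 t=24s outcome=S: state=CLOSED
  event#10 t=28s outcome=S: state=CLOSED
  event#11 t=32s outcome=F: state=CLOSED
  event#12 t=35s outcome=S: state=CLOSED
  event#13 t=37s outcome=F: state=CLOSED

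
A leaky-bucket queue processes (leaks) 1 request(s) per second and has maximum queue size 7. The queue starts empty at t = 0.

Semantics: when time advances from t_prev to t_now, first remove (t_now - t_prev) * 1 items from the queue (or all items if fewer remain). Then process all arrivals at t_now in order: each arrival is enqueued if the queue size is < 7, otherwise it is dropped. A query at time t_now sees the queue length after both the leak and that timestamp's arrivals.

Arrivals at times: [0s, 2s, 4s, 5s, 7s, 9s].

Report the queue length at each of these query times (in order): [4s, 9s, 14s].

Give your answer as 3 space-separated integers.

Answer: 1 1 0

Derivation:
Queue lengths at query times:
  query t=4s: backlog = 1
  query t=9s: backlog = 1
  query t=14s: backlog = 0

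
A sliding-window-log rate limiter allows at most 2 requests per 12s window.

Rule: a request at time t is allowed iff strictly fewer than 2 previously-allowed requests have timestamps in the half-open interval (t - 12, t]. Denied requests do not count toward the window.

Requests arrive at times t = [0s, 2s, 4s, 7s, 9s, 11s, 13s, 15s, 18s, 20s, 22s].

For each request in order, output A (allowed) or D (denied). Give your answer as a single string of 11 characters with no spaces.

Answer: AADDDDAADDD

Derivation:
Tracking allowed requests in the window:
  req#1 t=0s: ALLOW
  req#2 t=2s: ALLOW
  req#3 t=4s: DENY
  req#4 t=7s: DENY
  req#5 t=9s: DENY
  req#6 t=11s: DENY
  req#7 t=13s: ALLOW
  req#8 t=15s: ALLOW
  req#9 t=18s: DENY
  req#10 t=20s: DENY
  req#11 t=22s: DENY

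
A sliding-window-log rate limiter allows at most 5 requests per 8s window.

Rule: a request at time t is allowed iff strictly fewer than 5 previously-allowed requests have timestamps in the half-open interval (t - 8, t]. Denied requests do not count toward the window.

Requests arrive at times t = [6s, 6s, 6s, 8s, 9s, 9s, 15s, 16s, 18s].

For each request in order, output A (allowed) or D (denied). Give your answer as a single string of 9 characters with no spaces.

Answer: AAAAADAAA

Derivation:
Tracking allowed requests in the window:
  req#1 t=6s: ALLOW
  req#2 t=6s: ALLOW
  req#3 t=6s: ALLOW
  req#4 t=8s: ALLOW
  req#5 t=9s: ALLOW
  req#6 t=9s: DENY
  req#7 t=15s: ALLOW
  req#8 t=16s: ALLOW
  req#9 t=18s: ALLOW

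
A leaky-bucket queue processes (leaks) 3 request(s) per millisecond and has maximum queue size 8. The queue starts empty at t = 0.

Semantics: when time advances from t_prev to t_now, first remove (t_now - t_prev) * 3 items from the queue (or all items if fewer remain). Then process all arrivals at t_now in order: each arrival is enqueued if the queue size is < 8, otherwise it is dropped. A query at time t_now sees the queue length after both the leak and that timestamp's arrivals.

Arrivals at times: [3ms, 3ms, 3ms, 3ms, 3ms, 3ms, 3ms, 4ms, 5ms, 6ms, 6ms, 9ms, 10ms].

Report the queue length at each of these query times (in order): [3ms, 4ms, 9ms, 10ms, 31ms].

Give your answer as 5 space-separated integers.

Answer: 7 5 1 1 0

Derivation:
Queue lengths at query times:
  query t=3ms: backlog = 7
  query t=4ms: backlog = 5
  query t=9ms: backlog = 1
  query t=10ms: backlog = 1
  query t=31ms: backlog = 0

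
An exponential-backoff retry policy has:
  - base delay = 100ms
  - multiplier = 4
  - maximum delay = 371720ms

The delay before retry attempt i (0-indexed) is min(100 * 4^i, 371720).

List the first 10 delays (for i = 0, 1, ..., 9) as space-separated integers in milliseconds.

Answer: 100 400 1600 6400 25600 102400 371720 371720 371720 371720

Derivation:
Computing each delay:
  i=0: min(100*4^0, 371720) = 100
  i=1: min(100*4^1, 371720) = 400
  i=2: min(100*4^2, 371720) = 1600
  i=3: min(100*4^3, 371720) = 6400
  i=4: min(100*4^4, 371720) = 25600
  i=5: min(100*4^5, 371720) = 102400
  i=6: min(100*4^6, 371720) = 371720
  i=7: min(100*4^7, 371720) = 371720
  i=8: min(100*4^8, 371720) = 371720
  i=9: min(100*4^9, 371720) = 371720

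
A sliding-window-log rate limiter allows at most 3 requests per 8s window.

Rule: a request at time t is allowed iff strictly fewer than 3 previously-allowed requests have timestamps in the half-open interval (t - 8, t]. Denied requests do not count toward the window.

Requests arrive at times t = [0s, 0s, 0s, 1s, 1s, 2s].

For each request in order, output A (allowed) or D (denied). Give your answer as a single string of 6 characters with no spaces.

Tracking allowed requests in the window:
  req#1 t=0s: ALLOW
  req#2 t=0s: ALLOW
  req#3 t=0s: ALLOW
  req#4 t=1s: DENY
  req#5 t=1s: DENY
  req#6 t=2s: DENY

Answer: AAADDD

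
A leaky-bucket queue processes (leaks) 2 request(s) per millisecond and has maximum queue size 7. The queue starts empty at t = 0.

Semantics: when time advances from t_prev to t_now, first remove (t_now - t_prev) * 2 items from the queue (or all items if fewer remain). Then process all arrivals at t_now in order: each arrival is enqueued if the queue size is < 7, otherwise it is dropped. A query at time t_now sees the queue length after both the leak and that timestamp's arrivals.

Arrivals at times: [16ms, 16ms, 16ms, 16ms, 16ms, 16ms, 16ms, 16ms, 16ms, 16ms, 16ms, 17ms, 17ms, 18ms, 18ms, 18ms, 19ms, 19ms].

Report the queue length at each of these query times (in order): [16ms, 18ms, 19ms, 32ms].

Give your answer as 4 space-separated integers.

Answer: 7 7 7 0

Derivation:
Queue lengths at query times:
  query t=16ms: backlog = 7
  query t=18ms: backlog = 7
  query t=19ms: backlog = 7
  query t=32ms: backlog = 0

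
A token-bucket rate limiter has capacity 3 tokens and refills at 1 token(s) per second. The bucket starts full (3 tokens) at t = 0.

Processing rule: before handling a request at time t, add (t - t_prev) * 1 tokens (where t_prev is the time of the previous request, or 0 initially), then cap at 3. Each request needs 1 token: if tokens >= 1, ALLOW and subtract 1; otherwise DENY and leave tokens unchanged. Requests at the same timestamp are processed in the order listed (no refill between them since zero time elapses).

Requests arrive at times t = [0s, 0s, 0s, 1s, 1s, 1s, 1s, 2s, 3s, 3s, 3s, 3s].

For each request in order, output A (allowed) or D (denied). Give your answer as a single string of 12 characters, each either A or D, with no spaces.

Answer: AAAADDDAADDD

Derivation:
Simulating step by step:
  req#1 t=0s: ALLOW
  req#2 t=0s: ALLOW
  req#3 t=0s: ALLOW
  req#4 t=1s: ALLOW
  req#5 t=1s: DENY
  req#6 t=1s: DENY
  req#7 t=1s: DENY
  req#8 t=2s: ALLOW
  req#9 t=3s: ALLOW
  req#10 t=3s: DENY
  req#11 t=3s: DENY
  req#12 t=3s: DENY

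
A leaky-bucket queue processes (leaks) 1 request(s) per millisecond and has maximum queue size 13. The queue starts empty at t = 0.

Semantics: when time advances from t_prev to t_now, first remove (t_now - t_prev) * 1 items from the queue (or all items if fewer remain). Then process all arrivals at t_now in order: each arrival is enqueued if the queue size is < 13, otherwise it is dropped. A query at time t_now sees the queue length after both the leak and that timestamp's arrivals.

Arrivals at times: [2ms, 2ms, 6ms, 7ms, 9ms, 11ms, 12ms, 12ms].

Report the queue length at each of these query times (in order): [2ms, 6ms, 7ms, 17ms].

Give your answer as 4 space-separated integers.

Queue lengths at query times:
  query t=2ms: backlog = 2
  query t=6ms: backlog = 1
  query t=7ms: backlog = 1
  query t=17ms: backlog = 0

Answer: 2 1 1 0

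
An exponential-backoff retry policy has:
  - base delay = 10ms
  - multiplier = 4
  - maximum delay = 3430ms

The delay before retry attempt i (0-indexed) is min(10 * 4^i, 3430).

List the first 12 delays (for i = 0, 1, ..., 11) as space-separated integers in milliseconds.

Computing each delay:
  i=0: min(10*4^0, 3430) = 10
  i=1: min(10*4^1, 3430) = 40
  i=2: min(10*4^2, 3430) = 160
  i=3: min(10*4^3, 3430) = 640
  i=4: min(10*4^4, 3430) = 2560
  i=5: min(10*4^5, 3430) = 3430
  i=6: min(10*4^6, 3430) = 3430
  i=7: min(10*4^7, 3430) = 3430
  i=8: min(10*4^8, 3430) = 3430
  i=9: min(10*4^9, 3430) = 3430
  i=10: min(10*4^10, 3430) = 3430
  i=11: min(10*4^11, 3430) = 3430

Answer: 10 40 160 640 2560 3430 3430 3430 3430 3430 3430 3430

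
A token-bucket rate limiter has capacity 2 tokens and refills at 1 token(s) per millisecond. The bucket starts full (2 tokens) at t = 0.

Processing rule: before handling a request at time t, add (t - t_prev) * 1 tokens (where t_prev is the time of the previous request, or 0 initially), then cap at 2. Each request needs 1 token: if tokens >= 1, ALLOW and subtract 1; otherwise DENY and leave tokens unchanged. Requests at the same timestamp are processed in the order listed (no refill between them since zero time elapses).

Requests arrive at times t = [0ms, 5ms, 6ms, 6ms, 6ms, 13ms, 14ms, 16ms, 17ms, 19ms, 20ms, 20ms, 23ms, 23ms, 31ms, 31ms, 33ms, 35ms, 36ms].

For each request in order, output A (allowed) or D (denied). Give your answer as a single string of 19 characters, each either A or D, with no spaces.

Simulating step by step:
  req#1 t=0ms: ALLOW
  req#2 t=5ms: ALLOW
  req#3 t=6ms: ALLOW
  req#4 t=6ms: ALLOW
  req#5 t=6ms: DENY
  req#6 t=13ms: ALLOW
  req#7 t=14ms: ALLOW
  req#8 t=16ms: ALLOW
  req#9 t=17ms: ALLOW
  req#10 t=19ms: ALLOW
  req#11 t=20ms: ALLOW
  req#12 t=20ms: ALLOW
  req#13 t=23ms: ALLOW
  req#14 t=23ms: ALLOW
  req#15 t=31ms: ALLOW
  req#16 t=31ms: ALLOW
  req#17 t=33ms: ALLOW
  req#18 t=35ms: ALLOW
  req#19 t=36ms: ALLOW

Answer: AAAADAAAAAAAAAAAAAA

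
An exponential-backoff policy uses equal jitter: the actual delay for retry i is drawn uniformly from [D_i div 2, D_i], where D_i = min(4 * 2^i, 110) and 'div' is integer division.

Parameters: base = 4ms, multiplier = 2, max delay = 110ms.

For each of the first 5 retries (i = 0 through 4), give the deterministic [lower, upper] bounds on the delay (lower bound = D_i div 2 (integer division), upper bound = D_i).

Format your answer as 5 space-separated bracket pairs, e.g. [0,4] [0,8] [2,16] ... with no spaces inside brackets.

Computing bounds per retry:
  i=0: D_i=min(4*2^0,110)=4, bounds=[2,4]
  i=1: D_i=min(4*2^1,110)=8, bounds=[4,8]
  i=2: D_i=min(4*2^2,110)=16, bounds=[8,16]
  i=3: D_i=min(4*2^3,110)=32, bounds=[16,32]
  i=4: D_i=min(4*2^4,110)=64, bounds=[32,64]

Answer: [2,4] [4,8] [8,16] [16,32] [32,64]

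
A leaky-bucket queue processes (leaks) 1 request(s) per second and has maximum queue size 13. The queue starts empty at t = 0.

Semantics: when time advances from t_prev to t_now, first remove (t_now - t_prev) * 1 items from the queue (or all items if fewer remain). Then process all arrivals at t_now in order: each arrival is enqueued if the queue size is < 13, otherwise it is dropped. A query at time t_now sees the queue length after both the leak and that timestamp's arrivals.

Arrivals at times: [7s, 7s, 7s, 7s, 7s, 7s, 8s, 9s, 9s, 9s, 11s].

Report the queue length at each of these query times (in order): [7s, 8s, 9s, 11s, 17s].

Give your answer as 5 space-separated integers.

Queue lengths at query times:
  query t=7s: backlog = 6
  query t=8s: backlog = 6
  query t=9s: backlog = 8
  query t=11s: backlog = 7
  query t=17s: backlog = 1

Answer: 6 6 8 7 1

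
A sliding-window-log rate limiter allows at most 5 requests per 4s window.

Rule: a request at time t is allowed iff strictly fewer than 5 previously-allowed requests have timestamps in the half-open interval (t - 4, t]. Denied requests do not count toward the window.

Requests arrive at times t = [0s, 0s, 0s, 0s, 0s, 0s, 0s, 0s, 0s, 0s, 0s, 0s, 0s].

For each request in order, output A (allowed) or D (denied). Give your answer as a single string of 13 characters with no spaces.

Answer: AAAAADDDDDDDD

Derivation:
Tracking allowed requests in the window:
  req#1 t=0s: ALLOW
  req#2 t=0s: ALLOW
  req#3 t=0s: ALLOW
  req#4 t=0s: ALLOW
  req#5 t=0s: ALLOW
  req#6 t=0s: DENY
  req#7 t=0s: DENY
  req#8 t=0s: DENY
  req#9 t=0s: DENY
  req#10 t=0s: DENY
  req#11 t=0s: DENY
  req#12 t=0s: DENY
  req#13 t=0s: DENY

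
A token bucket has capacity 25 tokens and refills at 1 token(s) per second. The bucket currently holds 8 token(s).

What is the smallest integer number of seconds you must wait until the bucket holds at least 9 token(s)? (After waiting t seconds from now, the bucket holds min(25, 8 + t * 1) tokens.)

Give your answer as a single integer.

Need 8 + t * 1 >= 9, so t >= 1/1.
Smallest integer t = ceil(1/1) = 1.

Answer: 1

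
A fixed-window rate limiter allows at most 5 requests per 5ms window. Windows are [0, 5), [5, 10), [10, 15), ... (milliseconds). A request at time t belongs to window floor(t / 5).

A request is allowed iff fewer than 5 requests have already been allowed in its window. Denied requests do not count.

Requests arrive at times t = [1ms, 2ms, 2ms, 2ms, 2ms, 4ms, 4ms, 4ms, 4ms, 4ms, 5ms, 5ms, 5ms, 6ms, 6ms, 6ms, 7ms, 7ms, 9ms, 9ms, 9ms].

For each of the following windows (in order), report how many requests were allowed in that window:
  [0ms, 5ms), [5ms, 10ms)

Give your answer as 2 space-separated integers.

Processing requests:
  req#1 t=1ms (window 0): ALLOW
  req#2 t=2ms (window 0): ALLOW
  req#3 t=2ms (window 0): ALLOW
  req#4 t=2ms (window 0): ALLOW
  req#5 t=2ms (window 0): ALLOW
  req#6 t=4ms (window 0): DENY
  req#7 t=4ms (window 0): DENY
  req#8 t=4ms (window 0): DENY
  req#9 t=4ms (window 0): DENY
  req#10 t=4ms (window 0): DENY
  req#11 t=5ms (window 1): ALLOW
  req#12 t=5ms (window 1): ALLOW
  req#13 t=5ms (window 1): ALLOW
  req#14 t=6ms (window 1): ALLOW
  req#15 t=6ms (window 1): ALLOW
  req#16 t=6ms (window 1): DENY
  req#17 t=7ms (window 1): DENY
  req#18 t=7ms (window 1): DENY
  req#19 t=9ms (window 1): DENY
  req#20 t=9ms (window 1): DENY
  req#21 t=9ms (window 1): DENY

Allowed counts by window: 5 5

Answer: 5 5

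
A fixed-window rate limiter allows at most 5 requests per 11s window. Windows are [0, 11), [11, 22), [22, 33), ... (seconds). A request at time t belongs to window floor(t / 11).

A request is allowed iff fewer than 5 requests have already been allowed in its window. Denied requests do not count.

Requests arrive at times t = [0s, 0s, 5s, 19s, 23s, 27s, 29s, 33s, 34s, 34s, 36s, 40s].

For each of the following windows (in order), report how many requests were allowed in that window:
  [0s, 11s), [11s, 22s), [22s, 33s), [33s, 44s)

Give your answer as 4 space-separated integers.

Answer: 3 1 3 5

Derivation:
Processing requests:
  req#1 t=0s (window 0): ALLOW
  req#2 t=0s (window 0): ALLOW
  req#3 t=5s (window 0): ALLOW
  req#4 t=19s (window 1): ALLOW
  req#5 t=23s (window 2): ALLOW
  req#6 t=27s (window 2): ALLOW
  req#7 t=29s (window 2): ALLOW
  req#8 t=33s (window 3): ALLOW
  req#9 t=34s (window 3): ALLOW
  req#10 t=34s (window 3): ALLOW
  req#11 t=36s (window 3): ALLOW
  req#12 t=40s (window 3): ALLOW

Allowed counts by window: 3 1 3 5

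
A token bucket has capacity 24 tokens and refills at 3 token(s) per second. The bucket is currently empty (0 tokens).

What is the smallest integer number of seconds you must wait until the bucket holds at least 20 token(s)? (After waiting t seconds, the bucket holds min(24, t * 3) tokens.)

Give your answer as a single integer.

Need t * 3 >= 20, so t >= 20/3.
Smallest integer t = ceil(20/3) = 7.

Answer: 7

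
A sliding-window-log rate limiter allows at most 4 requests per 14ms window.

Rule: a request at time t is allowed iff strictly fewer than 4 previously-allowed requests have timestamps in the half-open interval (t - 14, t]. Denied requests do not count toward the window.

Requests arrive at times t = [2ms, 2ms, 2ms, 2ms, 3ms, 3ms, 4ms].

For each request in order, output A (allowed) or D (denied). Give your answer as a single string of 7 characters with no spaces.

Tracking allowed requests in the window:
  req#1 t=2ms: ALLOW
  req#2 t=2ms: ALLOW
  req#3 t=2ms: ALLOW
  req#4 t=2ms: ALLOW
  req#5 t=3ms: DENY
  req#6 t=3ms: DENY
  req#7 t=4ms: DENY

Answer: AAAADDD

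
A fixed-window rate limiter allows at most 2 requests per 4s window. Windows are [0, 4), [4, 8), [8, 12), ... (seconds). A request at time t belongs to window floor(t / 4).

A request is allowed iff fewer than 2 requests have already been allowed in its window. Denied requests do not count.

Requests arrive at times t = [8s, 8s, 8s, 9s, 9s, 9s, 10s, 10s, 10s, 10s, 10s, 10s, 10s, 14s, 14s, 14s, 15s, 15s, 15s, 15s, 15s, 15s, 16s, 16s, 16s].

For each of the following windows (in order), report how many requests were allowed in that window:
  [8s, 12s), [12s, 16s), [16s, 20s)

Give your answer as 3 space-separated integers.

Processing requests:
  req#1 t=8s (window 2): ALLOW
  req#2 t=8s (window 2): ALLOW
  req#3 t=8s (window 2): DENY
  req#4 t=9s (window 2): DENY
  req#5 t=9s (window 2): DENY
  req#6 t=9s (window 2): DENY
  req#7 t=10s (window 2): DENY
  req#8 t=10s (window 2): DENY
  req#9 t=10s (window 2): DENY
  req#10 t=10s (window 2): DENY
  req#11 t=10s (window 2): DENY
  req#12 t=10s (window 2): DENY
  req#13 t=10s (window 2): DENY
  req#14 t=14s (window 3): ALLOW
  req#15 t=14s (window 3): ALLOW
  req#16 t=14s (window 3): DENY
  req#17 t=15s (window 3): DENY
  req#18 t=15s (window 3): DENY
  req#19 t=15s (window 3): DENY
  req#20 t=15s (window 3): DENY
  req#21 t=15s (window 3): DENY
  req#22 t=15s (window 3): DENY
  req#23 t=16s (window 4): ALLOW
  req#24 t=16s (window 4): ALLOW
  req#25 t=16s (window 4): DENY

Allowed counts by window: 2 2 2

Answer: 2 2 2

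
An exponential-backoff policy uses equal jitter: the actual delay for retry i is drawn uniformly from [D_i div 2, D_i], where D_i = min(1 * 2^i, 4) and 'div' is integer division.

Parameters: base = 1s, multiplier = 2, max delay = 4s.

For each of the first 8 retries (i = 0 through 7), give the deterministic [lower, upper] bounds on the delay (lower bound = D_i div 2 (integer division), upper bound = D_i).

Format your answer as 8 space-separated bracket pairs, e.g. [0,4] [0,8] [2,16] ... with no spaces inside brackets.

Computing bounds per retry:
  i=0: D_i=min(1*2^0,4)=1, bounds=[0,1]
  i=1: D_i=min(1*2^1,4)=2, bounds=[1,2]
  i=2: D_i=min(1*2^2,4)=4, bounds=[2,4]
  i=3: D_i=min(1*2^3,4)=4, bounds=[2,4]
  i=4: D_i=min(1*2^4,4)=4, bounds=[2,4]
  i=5: D_i=min(1*2^5,4)=4, bounds=[2,4]
  i=6: D_i=min(1*2^6,4)=4, bounds=[2,4]
  i=7: D_i=min(1*2^7,4)=4, bounds=[2,4]

Answer: [0,1] [1,2] [2,4] [2,4] [2,4] [2,4] [2,4] [2,4]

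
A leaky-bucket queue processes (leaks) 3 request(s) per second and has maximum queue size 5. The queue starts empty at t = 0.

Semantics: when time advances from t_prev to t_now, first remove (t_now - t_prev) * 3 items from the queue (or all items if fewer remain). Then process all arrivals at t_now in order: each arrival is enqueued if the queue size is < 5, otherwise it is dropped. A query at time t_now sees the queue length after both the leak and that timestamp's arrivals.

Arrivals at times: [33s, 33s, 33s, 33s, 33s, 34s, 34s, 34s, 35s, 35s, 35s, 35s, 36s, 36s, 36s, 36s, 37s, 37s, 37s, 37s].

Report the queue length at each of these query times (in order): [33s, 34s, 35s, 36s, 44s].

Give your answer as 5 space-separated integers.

Queue lengths at query times:
  query t=33s: backlog = 5
  query t=34s: backlog = 5
  query t=35s: backlog = 5
  query t=36s: backlog = 5
  query t=44s: backlog = 0

Answer: 5 5 5 5 0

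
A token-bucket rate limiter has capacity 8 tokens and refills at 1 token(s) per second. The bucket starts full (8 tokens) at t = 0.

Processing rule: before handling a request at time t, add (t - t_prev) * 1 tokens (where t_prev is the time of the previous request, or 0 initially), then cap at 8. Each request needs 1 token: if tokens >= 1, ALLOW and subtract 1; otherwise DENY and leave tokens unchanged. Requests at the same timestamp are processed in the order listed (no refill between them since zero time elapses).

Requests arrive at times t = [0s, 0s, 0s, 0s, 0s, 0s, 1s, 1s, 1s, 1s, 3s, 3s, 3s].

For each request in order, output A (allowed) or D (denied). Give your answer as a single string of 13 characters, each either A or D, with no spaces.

Answer: AAAAAAAAADAAD

Derivation:
Simulating step by step:
  req#1 t=0s: ALLOW
  req#2 t=0s: ALLOW
  req#3 t=0s: ALLOW
  req#4 t=0s: ALLOW
  req#5 t=0s: ALLOW
  req#6 t=0s: ALLOW
  req#7 t=1s: ALLOW
  req#8 t=1s: ALLOW
  req#9 t=1s: ALLOW
  req#10 t=1s: DENY
  req#11 t=3s: ALLOW
  req#12 t=3s: ALLOW
  req#13 t=3s: DENY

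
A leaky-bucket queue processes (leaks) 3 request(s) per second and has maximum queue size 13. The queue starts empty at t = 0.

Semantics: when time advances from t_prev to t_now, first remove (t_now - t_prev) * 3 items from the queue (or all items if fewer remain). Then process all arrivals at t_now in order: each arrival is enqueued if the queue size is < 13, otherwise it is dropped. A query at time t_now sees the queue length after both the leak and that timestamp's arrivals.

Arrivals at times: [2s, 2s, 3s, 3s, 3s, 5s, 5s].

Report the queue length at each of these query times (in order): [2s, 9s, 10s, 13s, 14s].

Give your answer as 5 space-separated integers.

Queue lengths at query times:
  query t=2s: backlog = 2
  query t=9s: backlog = 0
  query t=10s: backlog = 0
  query t=13s: backlog = 0
  query t=14s: backlog = 0

Answer: 2 0 0 0 0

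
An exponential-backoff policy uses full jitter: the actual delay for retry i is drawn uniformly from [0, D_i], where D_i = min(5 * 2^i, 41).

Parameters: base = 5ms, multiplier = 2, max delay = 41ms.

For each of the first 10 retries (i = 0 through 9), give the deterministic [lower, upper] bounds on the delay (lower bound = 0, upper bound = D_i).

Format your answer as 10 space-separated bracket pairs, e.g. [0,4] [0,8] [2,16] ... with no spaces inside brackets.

Answer: [0,5] [0,10] [0,20] [0,40] [0,41] [0,41] [0,41] [0,41] [0,41] [0,41]

Derivation:
Computing bounds per retry:
  i=0: D_i=min(5*2^0,41)=5, bounds=[0,5]
  i=1: D_i=min(5*2^1,41)=10, bounds=[0,10]
  i=2: D_i=min(5*2^2,41)=20, bounds=[0,20]
  i=3: D_i=min(5*2^3,41)=40, bounds=[0,40]
  i=4: D_i=min(5*2^4,41)=41, bounds=[0,41]
  i=5: D_i=min(5*2^5,41)=41, bounds=[0,41]
  i=6: D_i=min(5*2^6,41)=41, bounds=[0,41]
  i=7: D_i=min(5*2^7,41)=41, bounds=[0,41]
  i=8: D_i=min(5*2^8,41)=41, bounds=[0,41]
  i=9: D_i=min(5*2^9,41)=41, bounds=[0,41]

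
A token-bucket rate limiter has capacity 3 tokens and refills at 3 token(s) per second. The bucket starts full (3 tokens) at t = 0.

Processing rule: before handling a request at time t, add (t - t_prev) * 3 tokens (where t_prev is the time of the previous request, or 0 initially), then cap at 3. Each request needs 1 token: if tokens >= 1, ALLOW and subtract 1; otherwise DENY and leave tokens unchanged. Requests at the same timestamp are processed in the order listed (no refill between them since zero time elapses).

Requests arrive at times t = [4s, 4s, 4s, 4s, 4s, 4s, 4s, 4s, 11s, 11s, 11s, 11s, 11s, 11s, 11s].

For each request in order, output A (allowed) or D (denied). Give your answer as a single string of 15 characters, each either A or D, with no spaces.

Answer: AAADDDDDAAADDDD

Derivation:
Simulating step by step:
  req#1 t=4s: ALLOW
  req#2 t=4s: ALLOW
  req#3 t=4s: ALLOW
  req#4 t=4s: DENY
  req#5 t=4s: DENY
  req#6 t=4s: DENY
  req#7 t=4s: DENY
  req#8 t=4s: DENY
  req#9 t=11s: ALLOW
  req#10 t=11s: ALLOW
  req#11 t=11s: ALLOW
  req#12 t=11s: DENY
  req#13 t=11s: DENY
  req#14 t=11s: DENY
  req#15 t=11s: DENY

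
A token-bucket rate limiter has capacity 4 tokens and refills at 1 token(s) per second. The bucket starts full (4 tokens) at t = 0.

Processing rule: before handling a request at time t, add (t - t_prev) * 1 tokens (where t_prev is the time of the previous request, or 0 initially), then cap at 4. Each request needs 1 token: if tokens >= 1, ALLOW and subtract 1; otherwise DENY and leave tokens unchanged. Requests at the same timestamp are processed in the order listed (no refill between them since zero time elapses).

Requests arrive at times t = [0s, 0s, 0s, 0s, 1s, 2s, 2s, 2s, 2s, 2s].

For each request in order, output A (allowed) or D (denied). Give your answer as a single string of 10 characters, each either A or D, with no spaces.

Answer: AAAAAADDDD

Derivation:
Simulating step by step:
  req#1 t=0s: ALLOW
  req#2 t=0s: ALLOW
  req#3 t=0s: ALLOW
  req#4 t=0s: ALLOW
  req#5 t=1s: ALLOW
  req#6 t=2s: ALLOW
  req#7 t=2s: DENY
  req#8 t=2s: DENY
  req#9 t=2s: DENY
  req#10 t=2s: DENY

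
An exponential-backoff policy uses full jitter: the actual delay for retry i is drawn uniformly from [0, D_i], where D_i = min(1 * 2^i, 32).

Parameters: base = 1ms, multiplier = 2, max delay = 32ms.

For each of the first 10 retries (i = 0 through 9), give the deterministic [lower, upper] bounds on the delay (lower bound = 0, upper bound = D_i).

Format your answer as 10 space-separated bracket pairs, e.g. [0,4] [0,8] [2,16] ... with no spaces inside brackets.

Computing bounds per retry:
  i=0: D_i=min(1*2^0,32)=1, bounds=[0,1]
  i=1: D_i=min(1*2^1,32)=2, bounds=[0,2]
  i=2: D_i=min(1*2^2,32)=4, bounds=[0,4]
  i=3: D_i=min(1*2^3,32)=8, bounds=[0,8]
  i=4: D_i=min(1*2^4,32)=16, bounds=[0,16]
  i=5: D_i=min(1*2^5,32)=32, bounds=[0,32]
  i=6: D_i=min(1*2^6,32)=32, bounds=[0,32]
  i=7: D_i=min(1*2^7,32)=32, bounds=[0,32]
  i=8: D_i=min(1*2^8,32)=32, bounds=[0,32]
  i=9: D_i=min(1*2^9,32)=32, bounds=[0,32]

Answer: [0,1] [0,2] [0,4] [0,8] [0,16] [0,32] [0,32] [0,32] [0,32] [0,32]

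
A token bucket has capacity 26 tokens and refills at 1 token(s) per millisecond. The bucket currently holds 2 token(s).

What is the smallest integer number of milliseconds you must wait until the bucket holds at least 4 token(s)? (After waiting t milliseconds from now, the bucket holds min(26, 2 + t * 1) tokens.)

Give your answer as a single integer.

Answer: 2

Derivation:
Need 2 + t * 1 >= 4, so t >= 2/1.
Smallest integer t = ceil(2/1) = 2.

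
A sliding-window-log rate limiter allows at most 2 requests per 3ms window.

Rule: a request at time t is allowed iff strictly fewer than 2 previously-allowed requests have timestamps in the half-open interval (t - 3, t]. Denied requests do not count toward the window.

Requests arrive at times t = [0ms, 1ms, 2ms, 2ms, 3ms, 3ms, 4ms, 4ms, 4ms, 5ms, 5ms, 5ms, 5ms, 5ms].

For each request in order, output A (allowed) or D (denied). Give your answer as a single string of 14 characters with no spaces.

Tracking allowed requests in the window:
  req#1 t=0ms: ALLOW
  req#2 t=1ms: ALLOW
  req#3 t=2ms: DENY
  req#4 t=2ms: DENY
  req#5 t=3ms: ALLOW
  req#6 t=3ms: DENY
  req#7 t=4ms: ALLOW
  req#8 t=4ms: DENY
  req#9 t=4ms: DENY
  req#10 t=5ms: DENY
  req#11 t=5ms: DENY
  req#12 t=5ms: DENY
  req#13 t=5ms: DENY
  req#14 t=5ms: DENY

Answer: AADDADADDDDDDD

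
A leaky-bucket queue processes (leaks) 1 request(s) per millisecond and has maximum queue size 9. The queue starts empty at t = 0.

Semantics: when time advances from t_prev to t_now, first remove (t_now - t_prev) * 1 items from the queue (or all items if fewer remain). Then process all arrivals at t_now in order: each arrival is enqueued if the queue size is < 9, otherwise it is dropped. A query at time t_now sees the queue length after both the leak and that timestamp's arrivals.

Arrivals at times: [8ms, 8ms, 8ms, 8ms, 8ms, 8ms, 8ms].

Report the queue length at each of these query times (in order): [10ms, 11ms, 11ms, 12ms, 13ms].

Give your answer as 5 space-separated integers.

Queue lengths at query times:
  query t=10ms: backlog = 5
  query t=11ms: backlog = 4
  query t=11ms: backlog = 4
  query t=12ms: backlog = 3
  query t=13ms: backlog = 2

Answer: 5 4 4 3 2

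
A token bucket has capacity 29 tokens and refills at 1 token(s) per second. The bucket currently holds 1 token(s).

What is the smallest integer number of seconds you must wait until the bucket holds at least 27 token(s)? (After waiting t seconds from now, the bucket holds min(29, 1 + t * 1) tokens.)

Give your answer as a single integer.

Need 1 + t * 1 >= 27, so t >= 26/1.
Smallest integer t = ceil(26/1) = 26.

Answer: 26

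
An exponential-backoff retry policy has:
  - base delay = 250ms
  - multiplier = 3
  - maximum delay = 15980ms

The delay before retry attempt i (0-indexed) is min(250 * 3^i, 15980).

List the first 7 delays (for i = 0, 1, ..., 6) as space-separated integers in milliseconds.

Computing each delay:
  i=0: min(250*3^0, 15980) = 250
  i=1: min(250*3^1, 15980) = 750
  i=2: min(250*3^2, 15980) = 2250
  i=3: min(250*3^3, 15980) = 6750
  i=4: min(250*3^4, 15980) = 15980
  i=5: min(250*3^5, 15980) = 15980
  i=6: min(250*3^6, 15980) = 15980

Answer: 250 750 2250 6750 15980 15980 15980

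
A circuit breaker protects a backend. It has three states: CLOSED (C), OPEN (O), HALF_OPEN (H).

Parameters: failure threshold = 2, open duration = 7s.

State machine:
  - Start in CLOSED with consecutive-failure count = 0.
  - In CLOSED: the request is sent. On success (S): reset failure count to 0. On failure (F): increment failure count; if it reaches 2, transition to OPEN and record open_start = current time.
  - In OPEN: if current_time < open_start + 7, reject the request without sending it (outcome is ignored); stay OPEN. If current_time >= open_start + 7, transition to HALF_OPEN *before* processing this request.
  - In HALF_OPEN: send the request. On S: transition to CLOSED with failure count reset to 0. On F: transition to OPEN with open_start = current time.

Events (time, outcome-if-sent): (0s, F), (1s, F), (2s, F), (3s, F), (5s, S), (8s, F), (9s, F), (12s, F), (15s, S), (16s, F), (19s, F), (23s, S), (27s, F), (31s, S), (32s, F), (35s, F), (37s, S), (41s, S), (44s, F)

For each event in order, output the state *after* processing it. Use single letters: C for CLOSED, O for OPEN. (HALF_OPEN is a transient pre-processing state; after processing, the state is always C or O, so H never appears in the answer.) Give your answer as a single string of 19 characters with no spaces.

Answer: COOOOOOOCCOOOOOOOOO

Derivation:
State after each event:
  event#1 t=0s outcome=F: state=CLOSED
  event#2 t=1s outcome=F: state=OPEN
  event#3 t=2s outcome=F: state=OPEN
  event#4 t=3s outcome=F: state=OPEN
  event#5 t=5s outcome=S: state=OPEN
  event#6 t=8s outcome=F: state=OPEN
  event#7 t=9s outcome=F: state=OPEN
  event#8 t=12s outcome=F: state=OPEN
  event#9 t=15s outcome=S: state=CLOSED
  event#10 t=16s outcome=F: state=CLOSED
  event#11 t=19s outcome=F: state=OPEN
  event#12 t=23s outcome=S: state=OPEN
  event#13 t=27s outcome=F: state=OPEN
  event#14 t=31s outcome=S: state=OPEN
  event#15 t=32s outcome=F: state=OPEN
  event#16 t=35s outcome=F: state=OPEN
  event#17 t=37s outcome=S: state=OPEN
  event#18 t=41s outcome=S: state=OPEN
  event#19 t=44s outcome=F: state=OPEN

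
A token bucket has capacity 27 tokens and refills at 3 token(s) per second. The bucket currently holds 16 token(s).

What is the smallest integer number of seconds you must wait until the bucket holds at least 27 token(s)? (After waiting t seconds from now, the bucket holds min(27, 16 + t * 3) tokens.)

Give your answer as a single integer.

Answer: 4

Derivation:
Need 16 + t * 3 >= 27, so t >= 11/3.
Smallest integer t = ceil(11/3) = 4.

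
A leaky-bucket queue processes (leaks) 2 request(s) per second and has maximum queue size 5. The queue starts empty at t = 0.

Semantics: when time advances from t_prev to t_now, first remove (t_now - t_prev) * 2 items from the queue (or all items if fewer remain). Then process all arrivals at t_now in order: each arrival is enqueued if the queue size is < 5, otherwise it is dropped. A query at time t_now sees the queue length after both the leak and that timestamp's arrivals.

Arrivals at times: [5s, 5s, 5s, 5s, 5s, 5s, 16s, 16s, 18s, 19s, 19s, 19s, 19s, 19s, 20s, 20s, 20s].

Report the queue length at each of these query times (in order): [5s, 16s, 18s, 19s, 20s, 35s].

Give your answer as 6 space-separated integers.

Answer: 5 2 1 5 5 0

Derivation:
Queue lengths at query times:
  query t=5s: backlog = 5
  query t=16s: backlog = 2
  query t=18s: backlog = 1
  query t=19s: backlog = 5
  query t=20s: backlog = 5
  query t=35s: backlog = 0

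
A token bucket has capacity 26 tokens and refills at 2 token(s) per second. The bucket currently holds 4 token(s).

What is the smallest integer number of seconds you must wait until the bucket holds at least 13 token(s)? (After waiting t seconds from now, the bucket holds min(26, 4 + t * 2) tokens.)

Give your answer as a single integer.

Need 4 + t * 2 >= 13, so t >= 9/2.
Smallest integer t = ceil(9/2) = 5.

Answer: 5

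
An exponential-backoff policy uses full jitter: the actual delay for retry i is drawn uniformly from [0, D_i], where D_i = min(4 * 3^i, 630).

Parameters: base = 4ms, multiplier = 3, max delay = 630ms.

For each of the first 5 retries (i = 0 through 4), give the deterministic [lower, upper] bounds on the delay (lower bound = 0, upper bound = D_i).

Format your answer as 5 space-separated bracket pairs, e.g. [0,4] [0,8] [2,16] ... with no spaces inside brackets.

Computing bounds per retry:
  i=0: D_i=min(4*3^0,630)=4, bounds=[0,4]
  i=1: D_i=min(4*3^1,630)=12, bounds=[0,12]
  i=2: D_i=min(4*3^2,630)=36, bounds=[0,36]
  i=3: D_i=min(4*3^3,630)=108, bounds=[0,108]
  i=4: D_i=min(4*3^4,630)=324, bounds=[0,324]

Answer: [0,4] [0,12] [0,36] [0,108] [0,324]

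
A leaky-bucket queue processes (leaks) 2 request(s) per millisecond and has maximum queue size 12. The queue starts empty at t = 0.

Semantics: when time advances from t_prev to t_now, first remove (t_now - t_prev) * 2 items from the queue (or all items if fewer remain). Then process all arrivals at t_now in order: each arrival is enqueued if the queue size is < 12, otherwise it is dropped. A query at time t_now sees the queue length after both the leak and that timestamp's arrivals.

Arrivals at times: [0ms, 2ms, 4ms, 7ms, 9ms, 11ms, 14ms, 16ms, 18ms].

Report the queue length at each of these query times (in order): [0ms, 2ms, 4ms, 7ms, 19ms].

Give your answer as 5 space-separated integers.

Answer: 1 1 1 1 0

Derivation:
Queue lengths at query times:
  query t=0ms: backlog = 1
  query t=2ms: backlog = 1
  query t=4ms: backlog = 1
  query t=7ms: backlog = 1
  query t=19ms: backlog = 0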